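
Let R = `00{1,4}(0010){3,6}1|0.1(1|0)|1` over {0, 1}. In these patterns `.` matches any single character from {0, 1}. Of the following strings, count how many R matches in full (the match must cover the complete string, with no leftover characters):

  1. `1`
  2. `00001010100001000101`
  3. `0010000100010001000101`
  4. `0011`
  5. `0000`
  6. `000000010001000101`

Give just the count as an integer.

3

1. `1` → match
2 → no match
3 → no match
4. `0011` → match
5. `0000` → no match
6 → match
Total matched: 3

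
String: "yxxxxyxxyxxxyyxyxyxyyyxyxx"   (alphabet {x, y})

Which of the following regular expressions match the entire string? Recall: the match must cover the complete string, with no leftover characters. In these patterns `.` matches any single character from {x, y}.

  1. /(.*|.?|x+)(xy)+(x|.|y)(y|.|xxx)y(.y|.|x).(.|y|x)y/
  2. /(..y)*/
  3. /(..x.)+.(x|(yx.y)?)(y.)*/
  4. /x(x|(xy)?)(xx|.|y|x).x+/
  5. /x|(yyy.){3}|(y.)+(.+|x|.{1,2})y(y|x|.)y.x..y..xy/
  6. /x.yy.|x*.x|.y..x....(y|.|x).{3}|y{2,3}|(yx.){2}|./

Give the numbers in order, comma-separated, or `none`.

1 → no match — must end with "y"
2 → no match
3 → match
4 → no match — must start with "x"
5 → no match
6 → no match

3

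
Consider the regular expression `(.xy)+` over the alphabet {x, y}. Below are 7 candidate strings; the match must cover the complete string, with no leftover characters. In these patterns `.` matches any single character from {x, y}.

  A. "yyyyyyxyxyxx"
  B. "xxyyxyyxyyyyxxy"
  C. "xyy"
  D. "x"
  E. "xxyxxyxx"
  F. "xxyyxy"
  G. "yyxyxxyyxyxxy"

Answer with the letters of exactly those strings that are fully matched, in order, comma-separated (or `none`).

A → no match — must end with "xy"
B → no match
C → no match — must end with "xy"
D → no match — must end with "xy"
E → no match — must end with "xy"
F → match
G → no match

F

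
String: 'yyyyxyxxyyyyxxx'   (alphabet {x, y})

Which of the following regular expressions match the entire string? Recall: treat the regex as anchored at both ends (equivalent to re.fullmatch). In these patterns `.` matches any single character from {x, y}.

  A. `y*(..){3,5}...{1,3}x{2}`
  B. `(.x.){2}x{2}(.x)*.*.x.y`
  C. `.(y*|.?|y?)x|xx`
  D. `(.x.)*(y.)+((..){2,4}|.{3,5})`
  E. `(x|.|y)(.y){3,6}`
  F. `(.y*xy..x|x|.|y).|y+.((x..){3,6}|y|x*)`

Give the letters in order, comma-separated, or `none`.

A → match
B → no match — must end with 'y'
C → no match
D → no match
E → no match — must end with 'y'
F → no match

A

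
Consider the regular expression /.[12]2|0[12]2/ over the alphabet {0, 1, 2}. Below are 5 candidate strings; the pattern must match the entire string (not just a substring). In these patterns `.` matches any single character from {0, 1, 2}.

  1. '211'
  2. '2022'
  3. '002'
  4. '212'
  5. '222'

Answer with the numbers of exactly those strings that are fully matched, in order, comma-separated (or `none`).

1. '211' → no match — must end with '2'
2. '2022' → no match
3. '002' → no match
4. '212' → match
5. '222' → match

4, 5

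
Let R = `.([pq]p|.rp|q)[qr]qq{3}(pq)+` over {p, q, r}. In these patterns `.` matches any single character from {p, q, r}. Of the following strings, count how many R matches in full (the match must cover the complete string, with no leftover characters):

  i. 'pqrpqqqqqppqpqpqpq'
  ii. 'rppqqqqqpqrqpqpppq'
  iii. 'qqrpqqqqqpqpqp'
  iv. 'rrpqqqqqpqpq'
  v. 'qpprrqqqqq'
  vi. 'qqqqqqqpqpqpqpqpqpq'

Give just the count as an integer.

i → no match
ii → no match
iii → no match — must end with 'pq'
iv → no match
v → no match — must end with 'pq'
vi → match
Total matched: 1

1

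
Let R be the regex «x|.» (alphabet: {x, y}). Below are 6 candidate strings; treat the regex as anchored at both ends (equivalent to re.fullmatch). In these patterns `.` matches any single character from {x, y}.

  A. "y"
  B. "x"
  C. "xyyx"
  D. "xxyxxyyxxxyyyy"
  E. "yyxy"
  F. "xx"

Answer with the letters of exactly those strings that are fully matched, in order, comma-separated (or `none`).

A. "y" → match
B. "x" → match
C. "xyyx" → no match
D → no match
E. "yyxy" → no match
F. "xx" → no match

A, B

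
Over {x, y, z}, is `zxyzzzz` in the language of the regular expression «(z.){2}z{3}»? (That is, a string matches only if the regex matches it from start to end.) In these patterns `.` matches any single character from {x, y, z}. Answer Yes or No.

No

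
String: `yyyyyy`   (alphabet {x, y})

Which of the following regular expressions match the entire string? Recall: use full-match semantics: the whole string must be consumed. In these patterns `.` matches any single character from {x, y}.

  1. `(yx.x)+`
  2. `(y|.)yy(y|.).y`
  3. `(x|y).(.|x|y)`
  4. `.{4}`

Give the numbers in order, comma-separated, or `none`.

2

1 → no match — must start with `yx`
2 → match
3 → no match
4 → no match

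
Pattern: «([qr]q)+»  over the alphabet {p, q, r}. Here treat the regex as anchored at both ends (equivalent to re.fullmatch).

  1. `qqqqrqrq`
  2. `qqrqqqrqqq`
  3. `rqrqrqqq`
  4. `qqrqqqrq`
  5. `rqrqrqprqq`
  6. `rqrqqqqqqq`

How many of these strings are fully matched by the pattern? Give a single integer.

1. `qqqqrqrq` → match
2. `qqrqqqrqqq` → match
3. `rqrqrqqq` → match
4. `qqrqqqrq` → match
5. `rqrqrqprqq` → no match
6. `rqrqqqqqqq` → match
Total matched: 5

5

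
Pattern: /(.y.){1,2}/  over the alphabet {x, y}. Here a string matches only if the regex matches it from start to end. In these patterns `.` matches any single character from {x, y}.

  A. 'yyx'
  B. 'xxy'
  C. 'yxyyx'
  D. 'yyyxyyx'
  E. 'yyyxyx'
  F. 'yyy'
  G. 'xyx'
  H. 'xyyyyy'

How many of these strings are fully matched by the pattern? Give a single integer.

5

A. 'yyx' → match
B. 'xxy' → no match
C. 'yxyyx' → no match
D. 'yyyxyyx' → no match
E. 'yyyxyx' → match
F. 'yyy' → match
G. 'xyx' → match
H. 'xyyyyy' → match
Total matched: 5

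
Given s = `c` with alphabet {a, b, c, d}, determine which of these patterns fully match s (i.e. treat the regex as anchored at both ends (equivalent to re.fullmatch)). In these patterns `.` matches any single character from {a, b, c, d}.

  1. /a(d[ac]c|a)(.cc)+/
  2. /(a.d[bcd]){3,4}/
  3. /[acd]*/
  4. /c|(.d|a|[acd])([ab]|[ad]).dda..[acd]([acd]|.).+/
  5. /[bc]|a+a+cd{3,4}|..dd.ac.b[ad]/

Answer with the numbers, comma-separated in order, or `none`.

3, 4, 5

1 → no match — must start with `a`
2 → no match — must start with `a`
3 → match
4 → match
5 → match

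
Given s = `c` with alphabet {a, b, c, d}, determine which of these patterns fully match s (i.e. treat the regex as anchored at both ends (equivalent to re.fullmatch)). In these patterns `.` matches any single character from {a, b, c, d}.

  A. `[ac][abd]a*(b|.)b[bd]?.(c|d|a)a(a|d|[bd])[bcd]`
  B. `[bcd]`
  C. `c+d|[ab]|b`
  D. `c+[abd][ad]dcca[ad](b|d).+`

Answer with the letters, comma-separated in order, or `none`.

A → no match
B → match
C → no match
D → no match

B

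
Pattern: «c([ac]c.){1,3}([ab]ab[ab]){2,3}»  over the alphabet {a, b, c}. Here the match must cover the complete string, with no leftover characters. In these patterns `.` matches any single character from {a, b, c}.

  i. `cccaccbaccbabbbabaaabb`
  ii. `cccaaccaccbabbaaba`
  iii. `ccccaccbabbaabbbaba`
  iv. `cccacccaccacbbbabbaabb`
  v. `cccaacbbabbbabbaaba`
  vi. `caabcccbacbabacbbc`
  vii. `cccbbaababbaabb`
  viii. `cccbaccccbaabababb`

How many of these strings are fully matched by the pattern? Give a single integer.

5

i → match
ii → match
iii → match
iv → no match
v → match
vi → no match
vii → no match
viii → match
Total matched: 5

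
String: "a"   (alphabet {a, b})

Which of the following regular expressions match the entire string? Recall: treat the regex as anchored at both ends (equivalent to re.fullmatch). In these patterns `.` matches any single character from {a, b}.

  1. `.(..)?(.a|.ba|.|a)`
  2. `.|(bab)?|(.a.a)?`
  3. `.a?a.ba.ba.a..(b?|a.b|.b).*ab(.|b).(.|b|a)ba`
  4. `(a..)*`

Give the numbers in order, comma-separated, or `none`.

1 → no match
2 → match
3 → no match — must end with "ba"
4 → no match

2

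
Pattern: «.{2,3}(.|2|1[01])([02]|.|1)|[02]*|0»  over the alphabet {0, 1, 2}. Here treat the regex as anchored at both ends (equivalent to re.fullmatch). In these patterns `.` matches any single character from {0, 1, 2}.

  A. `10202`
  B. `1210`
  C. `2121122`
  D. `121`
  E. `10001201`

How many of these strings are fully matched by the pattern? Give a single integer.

A → match
B → match
C → no match
D → no match
E → no match
Total matched: 2

2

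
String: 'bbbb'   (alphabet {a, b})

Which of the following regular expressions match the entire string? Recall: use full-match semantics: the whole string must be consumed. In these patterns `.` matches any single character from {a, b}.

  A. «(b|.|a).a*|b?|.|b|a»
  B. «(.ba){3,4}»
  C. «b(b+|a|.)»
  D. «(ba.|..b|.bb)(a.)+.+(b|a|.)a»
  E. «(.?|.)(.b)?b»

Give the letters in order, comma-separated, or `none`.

C, E

A → no match
B → no match — must end with 'ba'
C → match
D → no match — must end with 'a'
E → match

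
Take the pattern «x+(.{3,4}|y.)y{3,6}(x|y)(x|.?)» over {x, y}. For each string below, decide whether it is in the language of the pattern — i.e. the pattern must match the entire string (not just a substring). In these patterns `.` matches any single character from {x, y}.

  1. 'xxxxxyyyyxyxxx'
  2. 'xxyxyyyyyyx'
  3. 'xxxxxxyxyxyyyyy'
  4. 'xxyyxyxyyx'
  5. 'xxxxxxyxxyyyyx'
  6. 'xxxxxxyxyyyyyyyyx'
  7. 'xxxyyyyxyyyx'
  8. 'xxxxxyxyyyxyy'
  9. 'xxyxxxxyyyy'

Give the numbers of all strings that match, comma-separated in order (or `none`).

1 → no match
2 → match
3 → match
4 → no match
5 → match
6 → match
7 → no match
8 → no match
9 → no match

2, 3, 5, 6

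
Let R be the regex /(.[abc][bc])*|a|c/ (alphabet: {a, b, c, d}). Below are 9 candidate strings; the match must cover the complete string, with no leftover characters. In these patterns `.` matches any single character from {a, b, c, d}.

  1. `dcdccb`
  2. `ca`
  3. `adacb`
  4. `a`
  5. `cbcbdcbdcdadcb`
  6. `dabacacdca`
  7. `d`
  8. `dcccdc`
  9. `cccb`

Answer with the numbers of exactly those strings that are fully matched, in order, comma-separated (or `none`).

1 → no match
2 → no match
3 → no match
4 → match
5 → no match
6 → no match
7 → no match
8 → no match
9 → no match

4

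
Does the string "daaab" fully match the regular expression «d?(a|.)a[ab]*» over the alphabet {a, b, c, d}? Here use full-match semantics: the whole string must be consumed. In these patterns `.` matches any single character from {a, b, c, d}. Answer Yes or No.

Yes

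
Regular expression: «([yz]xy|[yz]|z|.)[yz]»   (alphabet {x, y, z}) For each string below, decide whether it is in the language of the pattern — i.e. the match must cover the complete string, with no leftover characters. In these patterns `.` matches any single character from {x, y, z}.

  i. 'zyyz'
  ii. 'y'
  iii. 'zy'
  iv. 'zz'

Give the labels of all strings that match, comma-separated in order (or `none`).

i → no match
ii → no match
iii → match
iv → match

iii, iv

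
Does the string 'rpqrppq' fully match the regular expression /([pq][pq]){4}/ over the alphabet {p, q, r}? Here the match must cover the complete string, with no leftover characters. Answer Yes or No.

No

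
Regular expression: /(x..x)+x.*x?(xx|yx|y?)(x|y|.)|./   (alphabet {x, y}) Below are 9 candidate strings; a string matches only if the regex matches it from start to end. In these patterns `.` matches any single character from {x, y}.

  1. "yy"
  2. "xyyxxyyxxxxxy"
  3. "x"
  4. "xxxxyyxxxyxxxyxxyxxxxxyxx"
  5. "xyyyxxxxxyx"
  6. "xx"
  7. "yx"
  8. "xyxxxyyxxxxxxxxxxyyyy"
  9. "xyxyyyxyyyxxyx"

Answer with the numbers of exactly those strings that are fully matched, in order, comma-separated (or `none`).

1. "yy" → no match
2 → match
3. "x" → match
4 → no match
5. "xyyyxxxxxyx" → no match
6. "xx" → no match
7. "yx" → no match
8 → match
9 → no match

2, 3, 8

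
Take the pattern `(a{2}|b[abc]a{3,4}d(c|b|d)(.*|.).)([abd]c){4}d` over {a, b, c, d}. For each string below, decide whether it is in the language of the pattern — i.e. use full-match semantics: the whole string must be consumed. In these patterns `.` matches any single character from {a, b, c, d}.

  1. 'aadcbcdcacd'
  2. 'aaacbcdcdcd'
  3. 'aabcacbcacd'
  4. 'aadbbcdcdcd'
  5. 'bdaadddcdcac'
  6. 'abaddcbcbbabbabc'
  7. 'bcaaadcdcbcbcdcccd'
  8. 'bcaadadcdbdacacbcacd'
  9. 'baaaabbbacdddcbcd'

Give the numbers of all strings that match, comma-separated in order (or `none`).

1, 2, 3

1 → match
2 → match
3 → match
4 → no match
5 → no match — must end with 'cd'
6 → no match — must end with 'cd'
7 → no match
8 → no match
9 → no match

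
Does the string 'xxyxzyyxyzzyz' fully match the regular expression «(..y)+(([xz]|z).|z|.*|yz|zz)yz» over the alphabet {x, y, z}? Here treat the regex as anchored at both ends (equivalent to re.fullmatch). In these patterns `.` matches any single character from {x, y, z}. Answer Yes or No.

Yes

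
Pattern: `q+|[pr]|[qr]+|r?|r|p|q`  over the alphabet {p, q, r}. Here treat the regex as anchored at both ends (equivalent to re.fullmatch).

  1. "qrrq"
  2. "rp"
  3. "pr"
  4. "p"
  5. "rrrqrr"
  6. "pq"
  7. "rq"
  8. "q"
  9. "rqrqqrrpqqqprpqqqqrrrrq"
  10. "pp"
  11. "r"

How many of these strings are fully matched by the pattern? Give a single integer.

6

1 → match
2 → no match
3 → no match
4 → match
5 → match
6 → no match
7 → match
8 → match
9 → no match
10 → no match
11 → match
Total matched: 6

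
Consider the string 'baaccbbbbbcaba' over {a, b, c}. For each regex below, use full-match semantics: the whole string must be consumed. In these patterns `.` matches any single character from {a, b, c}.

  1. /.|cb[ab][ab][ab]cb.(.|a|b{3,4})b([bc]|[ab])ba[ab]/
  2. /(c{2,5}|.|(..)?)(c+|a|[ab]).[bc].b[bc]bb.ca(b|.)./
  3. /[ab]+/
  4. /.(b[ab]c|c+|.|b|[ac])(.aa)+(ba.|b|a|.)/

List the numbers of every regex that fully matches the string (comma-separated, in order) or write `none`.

1 → no match
2 → match
3 → no match
4 → no match

2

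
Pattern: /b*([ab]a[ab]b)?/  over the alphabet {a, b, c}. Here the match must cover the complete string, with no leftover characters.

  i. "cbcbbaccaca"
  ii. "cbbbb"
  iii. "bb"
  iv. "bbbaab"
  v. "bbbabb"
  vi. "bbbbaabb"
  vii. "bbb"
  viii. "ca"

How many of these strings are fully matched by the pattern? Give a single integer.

i → no match
ii → no match
iii → match
iv → match
v → match
vi → match
vii → match
viii → no match
Total matched: 5

5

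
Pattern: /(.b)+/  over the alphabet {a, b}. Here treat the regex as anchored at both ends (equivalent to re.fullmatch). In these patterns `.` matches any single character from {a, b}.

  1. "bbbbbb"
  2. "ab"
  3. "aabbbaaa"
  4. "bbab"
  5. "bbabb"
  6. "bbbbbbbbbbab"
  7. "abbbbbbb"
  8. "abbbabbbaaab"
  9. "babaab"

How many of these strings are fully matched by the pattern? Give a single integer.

1 → match
2 → match
3 → no match — must end with "b"
4 → match
5 → no match
6 → match
7 → match
8 → no match
9 → no match
Total matched: 5

5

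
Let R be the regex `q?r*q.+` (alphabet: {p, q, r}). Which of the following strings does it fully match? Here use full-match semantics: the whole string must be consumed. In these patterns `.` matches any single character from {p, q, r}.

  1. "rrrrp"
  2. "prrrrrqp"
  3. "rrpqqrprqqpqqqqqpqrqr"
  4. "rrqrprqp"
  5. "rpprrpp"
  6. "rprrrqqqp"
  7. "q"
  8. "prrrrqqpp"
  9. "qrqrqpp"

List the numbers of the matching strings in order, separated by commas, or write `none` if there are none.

1 → no match
2 → no match
3 → no match
4 → match
5 → no match
6 → no match
7 → no match
8 → no match
9 → match

4, 9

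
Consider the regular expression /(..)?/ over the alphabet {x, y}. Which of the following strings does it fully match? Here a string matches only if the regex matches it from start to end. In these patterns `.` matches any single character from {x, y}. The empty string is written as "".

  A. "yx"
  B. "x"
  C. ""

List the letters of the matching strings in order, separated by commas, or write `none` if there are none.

A, C

A → match
B → no match
C → match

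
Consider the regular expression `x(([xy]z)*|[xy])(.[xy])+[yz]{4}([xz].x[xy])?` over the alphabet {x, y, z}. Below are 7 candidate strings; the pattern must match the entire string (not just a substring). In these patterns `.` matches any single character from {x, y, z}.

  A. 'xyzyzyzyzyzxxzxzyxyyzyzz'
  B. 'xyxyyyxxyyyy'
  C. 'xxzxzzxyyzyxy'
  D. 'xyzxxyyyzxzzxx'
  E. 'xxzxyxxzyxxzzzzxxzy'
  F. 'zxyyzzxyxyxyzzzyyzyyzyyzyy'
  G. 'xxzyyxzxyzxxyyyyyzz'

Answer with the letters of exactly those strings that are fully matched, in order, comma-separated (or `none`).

B

A → no match
B → match
C → no match
D → no match
E → no match
F → no match — must start with 'x'
G → no match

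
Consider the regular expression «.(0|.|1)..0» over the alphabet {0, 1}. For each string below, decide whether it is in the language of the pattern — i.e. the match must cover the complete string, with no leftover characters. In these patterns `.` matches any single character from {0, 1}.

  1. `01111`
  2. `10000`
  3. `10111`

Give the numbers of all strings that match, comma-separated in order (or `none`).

2

1 → no match — must end with `0`
2 → match
3 → no match — must end with `0`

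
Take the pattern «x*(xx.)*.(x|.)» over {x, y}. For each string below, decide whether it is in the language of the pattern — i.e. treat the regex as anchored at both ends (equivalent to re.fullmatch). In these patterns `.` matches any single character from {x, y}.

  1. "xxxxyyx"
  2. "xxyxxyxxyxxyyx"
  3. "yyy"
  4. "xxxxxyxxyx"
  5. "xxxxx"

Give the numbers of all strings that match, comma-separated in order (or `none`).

1. "xxxxyyx" → match
2 → match
3. "yyy" → no match
4. "xxxxxyxxyx" → no match
5. "xxxxx" → match

1, 2, 5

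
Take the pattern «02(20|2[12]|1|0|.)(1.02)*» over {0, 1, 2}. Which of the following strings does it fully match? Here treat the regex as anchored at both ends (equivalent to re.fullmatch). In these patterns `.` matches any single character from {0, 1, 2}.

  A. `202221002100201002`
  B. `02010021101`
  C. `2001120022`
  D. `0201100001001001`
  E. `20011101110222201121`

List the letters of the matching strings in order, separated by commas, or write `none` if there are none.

A → no match — must start with `02`
B → no match
C → no match — must start with `02`
D → no match
E → no match — must start with `02`

none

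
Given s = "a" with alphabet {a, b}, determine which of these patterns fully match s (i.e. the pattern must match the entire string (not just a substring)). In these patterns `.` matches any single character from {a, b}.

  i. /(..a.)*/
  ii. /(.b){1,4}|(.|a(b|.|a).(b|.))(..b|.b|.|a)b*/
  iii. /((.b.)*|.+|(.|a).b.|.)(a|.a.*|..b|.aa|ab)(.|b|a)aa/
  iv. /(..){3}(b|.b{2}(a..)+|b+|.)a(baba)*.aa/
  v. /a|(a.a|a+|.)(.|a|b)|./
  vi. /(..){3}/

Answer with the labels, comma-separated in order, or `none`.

i → no match
ii → no match
iii → no match — must end with "aa"
iv → no match — must end with "aa"
v → match
vi → no match

v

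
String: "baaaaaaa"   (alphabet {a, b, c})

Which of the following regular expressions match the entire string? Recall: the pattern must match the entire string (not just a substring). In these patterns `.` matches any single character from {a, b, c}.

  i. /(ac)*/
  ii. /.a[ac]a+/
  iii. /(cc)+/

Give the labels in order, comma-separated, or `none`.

ii

i → no match
ii → match
iii → no match — must start with "cc"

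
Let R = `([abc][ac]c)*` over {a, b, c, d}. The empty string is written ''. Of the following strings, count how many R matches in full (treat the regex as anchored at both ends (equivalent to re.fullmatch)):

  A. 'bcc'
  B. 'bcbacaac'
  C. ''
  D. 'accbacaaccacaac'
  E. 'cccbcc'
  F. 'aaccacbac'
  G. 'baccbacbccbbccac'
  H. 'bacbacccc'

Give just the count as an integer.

6

A → match
B → no match
C → match
D → match
E → match
F → match
G → no match
H → match
Total matched: 6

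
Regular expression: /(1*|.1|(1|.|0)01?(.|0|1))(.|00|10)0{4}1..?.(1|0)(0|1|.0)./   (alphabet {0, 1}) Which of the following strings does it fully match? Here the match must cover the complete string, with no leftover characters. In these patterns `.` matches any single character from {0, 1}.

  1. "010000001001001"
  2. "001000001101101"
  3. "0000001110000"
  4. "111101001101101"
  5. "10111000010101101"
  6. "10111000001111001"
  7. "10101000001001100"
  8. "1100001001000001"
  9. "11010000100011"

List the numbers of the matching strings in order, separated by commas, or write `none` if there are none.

1 → match
2 → match
3 → match
4 → no match
5 → match
6 → match
7 → match
8 → no match
9 → no match

1, 2, 3, 5, 6, 7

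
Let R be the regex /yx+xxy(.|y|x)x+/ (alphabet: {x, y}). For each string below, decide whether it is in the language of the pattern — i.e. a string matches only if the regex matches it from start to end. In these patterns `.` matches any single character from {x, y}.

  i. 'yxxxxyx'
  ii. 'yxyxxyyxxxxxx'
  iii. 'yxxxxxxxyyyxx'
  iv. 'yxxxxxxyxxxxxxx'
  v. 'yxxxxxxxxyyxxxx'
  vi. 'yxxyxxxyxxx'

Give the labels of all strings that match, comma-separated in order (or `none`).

i → no match
ii → no match
iii → no match
iv → match
v → match
vi → no match

iv, v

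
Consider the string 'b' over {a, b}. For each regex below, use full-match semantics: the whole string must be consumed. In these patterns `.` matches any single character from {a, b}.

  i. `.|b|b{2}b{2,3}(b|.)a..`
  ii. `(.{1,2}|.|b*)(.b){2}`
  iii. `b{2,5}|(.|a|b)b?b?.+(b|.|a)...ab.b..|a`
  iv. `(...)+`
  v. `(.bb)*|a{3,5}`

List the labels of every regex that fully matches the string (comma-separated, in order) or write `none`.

i → match
ii → no match
iii → no match
iv → no match
v → no match

i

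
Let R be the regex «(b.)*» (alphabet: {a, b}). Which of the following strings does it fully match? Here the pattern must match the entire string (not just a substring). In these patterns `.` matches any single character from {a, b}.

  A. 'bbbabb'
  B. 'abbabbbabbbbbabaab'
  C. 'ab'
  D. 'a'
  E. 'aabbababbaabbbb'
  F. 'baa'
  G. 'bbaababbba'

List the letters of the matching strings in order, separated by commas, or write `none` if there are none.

A

A → match
B → no match
C → no match
D → no match
E → no match
F → no match
G → no match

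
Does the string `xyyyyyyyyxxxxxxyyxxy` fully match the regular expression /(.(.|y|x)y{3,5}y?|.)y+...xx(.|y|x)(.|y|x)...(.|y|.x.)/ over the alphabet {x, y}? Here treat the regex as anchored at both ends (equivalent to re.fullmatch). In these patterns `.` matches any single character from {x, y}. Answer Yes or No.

Yes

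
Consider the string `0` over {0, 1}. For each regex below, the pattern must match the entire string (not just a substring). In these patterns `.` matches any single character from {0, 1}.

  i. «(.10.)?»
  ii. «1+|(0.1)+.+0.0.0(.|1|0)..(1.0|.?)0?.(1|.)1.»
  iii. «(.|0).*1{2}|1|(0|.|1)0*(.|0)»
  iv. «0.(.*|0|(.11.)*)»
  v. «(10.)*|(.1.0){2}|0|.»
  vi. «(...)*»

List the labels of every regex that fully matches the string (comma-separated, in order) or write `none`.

i → no match
ii → no match
iii → no match
iv → no match
v → match
vi → no match

v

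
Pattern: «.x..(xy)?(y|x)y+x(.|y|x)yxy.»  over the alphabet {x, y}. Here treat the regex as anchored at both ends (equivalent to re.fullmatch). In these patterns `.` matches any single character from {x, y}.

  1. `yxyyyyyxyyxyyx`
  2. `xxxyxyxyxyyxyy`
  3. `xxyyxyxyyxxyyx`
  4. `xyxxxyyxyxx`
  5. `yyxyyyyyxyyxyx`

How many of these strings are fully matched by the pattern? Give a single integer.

1

1 → no match
2 → match
3 → no match
4. `xyxxxyyxyxx` → no match
5 → no match
Total matched: 1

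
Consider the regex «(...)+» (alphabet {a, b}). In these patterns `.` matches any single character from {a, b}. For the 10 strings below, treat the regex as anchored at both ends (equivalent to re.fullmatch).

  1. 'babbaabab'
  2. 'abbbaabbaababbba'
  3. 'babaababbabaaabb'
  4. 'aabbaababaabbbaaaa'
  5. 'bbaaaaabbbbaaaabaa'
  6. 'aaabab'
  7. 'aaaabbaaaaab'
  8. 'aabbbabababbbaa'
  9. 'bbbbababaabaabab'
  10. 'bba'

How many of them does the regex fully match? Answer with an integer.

1 → match
2 → no match
3 → no match
4 → match
5 → match
6 → match
7 → match
8 → match
9 → no match
10 → match
Total matched: 7

7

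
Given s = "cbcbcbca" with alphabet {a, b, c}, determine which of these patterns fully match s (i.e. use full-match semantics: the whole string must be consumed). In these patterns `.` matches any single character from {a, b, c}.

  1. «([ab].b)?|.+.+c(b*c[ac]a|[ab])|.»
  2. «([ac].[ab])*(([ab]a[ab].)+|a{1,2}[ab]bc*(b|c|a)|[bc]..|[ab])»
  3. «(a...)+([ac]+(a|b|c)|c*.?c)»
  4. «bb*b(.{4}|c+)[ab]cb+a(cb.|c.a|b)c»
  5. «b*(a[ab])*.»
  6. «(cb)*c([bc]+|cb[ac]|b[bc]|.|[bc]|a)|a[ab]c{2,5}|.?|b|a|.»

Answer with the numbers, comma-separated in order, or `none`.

1 → match
2 → no match
3 → no match — must start with "a"
4 → no match — must start with "b"
5 → no match
6 → match

1, 6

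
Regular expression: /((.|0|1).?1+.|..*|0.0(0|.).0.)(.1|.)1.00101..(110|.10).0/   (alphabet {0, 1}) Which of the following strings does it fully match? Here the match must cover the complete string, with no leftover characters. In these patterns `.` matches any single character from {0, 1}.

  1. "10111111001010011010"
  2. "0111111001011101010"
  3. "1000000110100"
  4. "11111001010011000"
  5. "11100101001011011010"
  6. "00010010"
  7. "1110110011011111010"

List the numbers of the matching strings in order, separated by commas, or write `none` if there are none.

1, 2, 4

1 → match
2 → match
3 → no match
4 → match
5 → no match
6 → no match
7 → no match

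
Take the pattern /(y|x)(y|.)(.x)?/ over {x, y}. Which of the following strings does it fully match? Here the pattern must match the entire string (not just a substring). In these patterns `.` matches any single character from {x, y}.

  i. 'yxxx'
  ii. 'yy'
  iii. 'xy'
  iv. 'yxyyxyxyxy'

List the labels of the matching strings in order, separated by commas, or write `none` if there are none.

i, ii, iii

i → match
ii → match
iii → match
iv → no match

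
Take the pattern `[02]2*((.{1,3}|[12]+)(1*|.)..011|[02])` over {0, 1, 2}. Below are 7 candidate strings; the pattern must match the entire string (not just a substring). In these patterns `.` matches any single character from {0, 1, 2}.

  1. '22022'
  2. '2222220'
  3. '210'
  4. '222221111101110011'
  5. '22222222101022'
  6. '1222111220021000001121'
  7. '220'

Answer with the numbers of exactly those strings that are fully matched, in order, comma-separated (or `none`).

2, 7

1 → no match
2 → match
3 → no match
4 → no match
5 → no match
6 → no match
7 → match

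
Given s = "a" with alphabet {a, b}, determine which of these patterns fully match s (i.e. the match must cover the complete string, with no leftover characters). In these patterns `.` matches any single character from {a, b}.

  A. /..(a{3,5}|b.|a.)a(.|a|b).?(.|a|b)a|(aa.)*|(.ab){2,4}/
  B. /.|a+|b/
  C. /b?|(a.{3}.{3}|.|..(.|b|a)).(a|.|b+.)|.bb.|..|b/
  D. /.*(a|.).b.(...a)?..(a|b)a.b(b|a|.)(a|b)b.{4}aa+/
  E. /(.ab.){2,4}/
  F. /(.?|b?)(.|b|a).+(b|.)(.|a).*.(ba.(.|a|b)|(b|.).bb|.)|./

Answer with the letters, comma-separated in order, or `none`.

B, F

A → no match
B → match
C → no match
D → no match
E → no match
F → match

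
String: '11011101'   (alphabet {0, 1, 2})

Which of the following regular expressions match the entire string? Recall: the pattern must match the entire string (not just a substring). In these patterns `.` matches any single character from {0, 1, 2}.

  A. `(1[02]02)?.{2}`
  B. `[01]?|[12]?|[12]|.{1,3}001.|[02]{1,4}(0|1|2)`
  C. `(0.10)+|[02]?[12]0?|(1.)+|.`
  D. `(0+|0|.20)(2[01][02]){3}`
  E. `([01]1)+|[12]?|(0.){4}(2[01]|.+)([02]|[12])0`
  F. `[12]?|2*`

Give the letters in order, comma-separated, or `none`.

A → no match
B → no match
C → no match
D → no match
E → match
F → no match

E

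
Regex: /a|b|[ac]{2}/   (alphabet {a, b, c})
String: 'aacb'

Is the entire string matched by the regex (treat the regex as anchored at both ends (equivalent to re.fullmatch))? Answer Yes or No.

No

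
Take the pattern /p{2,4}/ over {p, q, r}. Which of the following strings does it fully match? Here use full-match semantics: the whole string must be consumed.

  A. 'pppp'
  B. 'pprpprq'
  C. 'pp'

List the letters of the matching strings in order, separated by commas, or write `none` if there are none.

A → match
B → no match — must end with 'p'
C → match

A, C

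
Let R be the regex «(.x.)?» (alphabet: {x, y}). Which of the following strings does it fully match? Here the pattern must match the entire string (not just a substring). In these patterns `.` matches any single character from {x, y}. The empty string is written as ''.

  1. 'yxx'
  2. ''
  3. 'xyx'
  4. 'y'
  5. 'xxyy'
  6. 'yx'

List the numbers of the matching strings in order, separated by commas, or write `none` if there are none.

1, 2

1. 'yxx' → match
2. '' → match
3. 'xyx' → no match
4. 'y' → no match
5. 'xxyy' → no match
6. 'yx' → no match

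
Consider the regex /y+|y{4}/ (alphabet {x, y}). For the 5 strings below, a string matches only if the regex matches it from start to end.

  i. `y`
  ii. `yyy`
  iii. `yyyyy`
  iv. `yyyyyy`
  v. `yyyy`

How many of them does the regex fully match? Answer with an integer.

i. `y` → match
ii. `yyy` → match
iii. `yyyyy` → match
iv. `yyyyyy` → match
v. `yyyy` → match
Total matched: 5

5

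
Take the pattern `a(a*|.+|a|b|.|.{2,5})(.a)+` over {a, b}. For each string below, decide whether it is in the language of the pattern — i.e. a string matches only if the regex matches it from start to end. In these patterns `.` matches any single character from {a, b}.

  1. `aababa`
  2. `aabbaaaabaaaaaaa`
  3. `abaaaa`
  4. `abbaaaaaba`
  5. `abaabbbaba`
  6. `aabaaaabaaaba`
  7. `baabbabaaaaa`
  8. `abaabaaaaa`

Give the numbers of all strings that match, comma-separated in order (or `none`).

1 → match
2 → match
3 → match
4 → match
5 → match
6 → match
7 → no match — must start with `a`
8 → match

1, 2, 3, 4, 5, 6, 8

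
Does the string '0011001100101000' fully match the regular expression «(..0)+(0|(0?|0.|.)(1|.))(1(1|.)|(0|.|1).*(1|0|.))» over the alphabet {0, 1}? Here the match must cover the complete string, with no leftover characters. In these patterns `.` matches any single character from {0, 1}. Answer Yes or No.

No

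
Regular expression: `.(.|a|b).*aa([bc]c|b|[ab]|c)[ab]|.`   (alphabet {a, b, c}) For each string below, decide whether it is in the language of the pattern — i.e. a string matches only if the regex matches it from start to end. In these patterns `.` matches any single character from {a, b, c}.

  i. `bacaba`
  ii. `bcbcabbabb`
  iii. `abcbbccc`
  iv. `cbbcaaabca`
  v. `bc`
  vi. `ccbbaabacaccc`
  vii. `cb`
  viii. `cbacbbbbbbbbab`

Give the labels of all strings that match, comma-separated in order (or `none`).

iv

i → no match
ii → no match
iii → no match
iv → match
v → no match
vi → no match
vii → no match
viii → no match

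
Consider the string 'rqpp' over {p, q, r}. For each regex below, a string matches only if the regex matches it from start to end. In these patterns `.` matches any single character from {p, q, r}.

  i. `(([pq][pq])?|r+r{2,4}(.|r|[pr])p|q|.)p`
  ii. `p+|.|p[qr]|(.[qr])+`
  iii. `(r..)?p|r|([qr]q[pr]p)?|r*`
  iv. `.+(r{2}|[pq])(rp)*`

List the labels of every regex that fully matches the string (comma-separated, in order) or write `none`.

iii, iv

i → no match
ii → no match
iii → match
iv → match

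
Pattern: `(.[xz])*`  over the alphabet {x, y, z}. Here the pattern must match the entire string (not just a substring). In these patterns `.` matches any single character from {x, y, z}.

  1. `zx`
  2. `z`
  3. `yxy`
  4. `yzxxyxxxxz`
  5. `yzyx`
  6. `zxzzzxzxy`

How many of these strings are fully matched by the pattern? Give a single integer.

1 → match
2 → no match
3 → no match
4 → match
5 → match
6 → no match
Total matched: 3

3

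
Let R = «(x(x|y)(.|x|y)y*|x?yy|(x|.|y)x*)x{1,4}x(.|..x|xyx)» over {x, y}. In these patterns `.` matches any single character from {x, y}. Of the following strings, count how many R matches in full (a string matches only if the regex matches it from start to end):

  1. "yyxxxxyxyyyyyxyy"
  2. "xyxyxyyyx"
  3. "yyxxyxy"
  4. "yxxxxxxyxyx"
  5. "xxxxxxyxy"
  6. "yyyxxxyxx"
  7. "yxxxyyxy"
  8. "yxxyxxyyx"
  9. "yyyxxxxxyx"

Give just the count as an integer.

1 → no match
2 → no match
3 → no match
4 → no match
5 → no match
6 → no match
7 → no match
8 → no match
9 → no match
Total matched: 0

0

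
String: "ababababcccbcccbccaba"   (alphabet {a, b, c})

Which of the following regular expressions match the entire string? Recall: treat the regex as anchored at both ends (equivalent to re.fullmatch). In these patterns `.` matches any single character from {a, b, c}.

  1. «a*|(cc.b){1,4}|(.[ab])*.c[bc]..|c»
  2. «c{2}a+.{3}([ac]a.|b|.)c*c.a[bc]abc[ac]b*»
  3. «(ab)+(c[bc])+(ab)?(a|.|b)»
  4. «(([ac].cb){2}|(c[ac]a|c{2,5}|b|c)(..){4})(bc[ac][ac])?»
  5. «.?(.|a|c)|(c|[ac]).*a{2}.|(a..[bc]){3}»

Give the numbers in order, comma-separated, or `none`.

3

1 → no match
2 → no match — must start with "c"
3 → match
4 → no match
5 → no match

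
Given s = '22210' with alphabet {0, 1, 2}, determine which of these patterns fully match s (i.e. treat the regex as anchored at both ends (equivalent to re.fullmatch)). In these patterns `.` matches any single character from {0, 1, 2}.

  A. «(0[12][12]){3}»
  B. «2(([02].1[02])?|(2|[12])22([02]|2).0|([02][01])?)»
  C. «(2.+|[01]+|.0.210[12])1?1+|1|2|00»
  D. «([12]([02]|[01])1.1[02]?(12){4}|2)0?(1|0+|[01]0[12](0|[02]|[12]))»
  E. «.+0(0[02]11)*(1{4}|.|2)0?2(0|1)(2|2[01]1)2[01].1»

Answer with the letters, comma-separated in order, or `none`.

A → no match — must start with '0'
B → match
C → no match
D → no match
E → no match — must end with '1'

B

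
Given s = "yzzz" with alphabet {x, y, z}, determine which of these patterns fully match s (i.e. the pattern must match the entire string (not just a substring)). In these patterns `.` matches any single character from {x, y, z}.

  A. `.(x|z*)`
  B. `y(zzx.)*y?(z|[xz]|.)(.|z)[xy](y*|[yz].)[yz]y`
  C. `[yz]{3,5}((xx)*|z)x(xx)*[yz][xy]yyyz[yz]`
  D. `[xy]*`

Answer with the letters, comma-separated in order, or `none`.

A

A → match
B → no match — must end with "y"
C → no match
D → no match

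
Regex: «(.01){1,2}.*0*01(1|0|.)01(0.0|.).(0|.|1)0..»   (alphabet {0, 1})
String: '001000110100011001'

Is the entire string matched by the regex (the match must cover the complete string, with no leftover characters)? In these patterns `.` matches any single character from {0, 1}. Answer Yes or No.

Yes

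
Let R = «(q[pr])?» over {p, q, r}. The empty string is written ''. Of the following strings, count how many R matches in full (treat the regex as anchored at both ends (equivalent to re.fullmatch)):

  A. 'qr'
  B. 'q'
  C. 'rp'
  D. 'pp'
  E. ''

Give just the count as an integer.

A → match
B → no match
C → no match
D → no match
E → match
Total matched: 2

2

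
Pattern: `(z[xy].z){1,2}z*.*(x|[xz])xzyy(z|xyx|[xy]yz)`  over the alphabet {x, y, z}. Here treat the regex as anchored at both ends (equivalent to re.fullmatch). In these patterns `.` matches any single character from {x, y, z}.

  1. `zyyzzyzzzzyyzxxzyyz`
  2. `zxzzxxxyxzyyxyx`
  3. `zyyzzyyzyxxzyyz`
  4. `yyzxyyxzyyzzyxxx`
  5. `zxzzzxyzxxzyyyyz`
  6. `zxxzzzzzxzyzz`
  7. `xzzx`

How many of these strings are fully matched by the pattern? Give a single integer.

1 → match
2 → no match
3 → match
4 → no match — must start with `z`
5 → match
6 → no match
7 → no match — must start with `z`
Total matched: 3

3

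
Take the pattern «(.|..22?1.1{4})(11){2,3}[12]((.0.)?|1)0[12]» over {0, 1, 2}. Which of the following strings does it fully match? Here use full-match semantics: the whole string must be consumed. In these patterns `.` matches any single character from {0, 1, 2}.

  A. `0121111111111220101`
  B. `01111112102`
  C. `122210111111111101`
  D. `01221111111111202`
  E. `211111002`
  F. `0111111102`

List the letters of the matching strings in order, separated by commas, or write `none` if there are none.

A, B, C, D, F

A → match
B → match
C → match
D → match
E → no match
F → match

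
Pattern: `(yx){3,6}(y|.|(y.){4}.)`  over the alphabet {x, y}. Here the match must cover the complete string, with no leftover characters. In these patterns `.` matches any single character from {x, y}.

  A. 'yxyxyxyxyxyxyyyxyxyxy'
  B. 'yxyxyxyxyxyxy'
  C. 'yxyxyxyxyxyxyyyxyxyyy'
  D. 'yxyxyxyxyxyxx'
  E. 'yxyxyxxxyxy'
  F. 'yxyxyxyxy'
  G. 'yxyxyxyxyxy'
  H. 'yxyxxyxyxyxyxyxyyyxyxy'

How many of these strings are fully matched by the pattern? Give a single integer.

6

A → match
B → match
C → match
D → match
E. 'yxyxyxxxyxy' → no match
F. 'yxyxyxyxy' → match
G. 'yxyxyxyxyxy' → match
H → no match
Total matched: 6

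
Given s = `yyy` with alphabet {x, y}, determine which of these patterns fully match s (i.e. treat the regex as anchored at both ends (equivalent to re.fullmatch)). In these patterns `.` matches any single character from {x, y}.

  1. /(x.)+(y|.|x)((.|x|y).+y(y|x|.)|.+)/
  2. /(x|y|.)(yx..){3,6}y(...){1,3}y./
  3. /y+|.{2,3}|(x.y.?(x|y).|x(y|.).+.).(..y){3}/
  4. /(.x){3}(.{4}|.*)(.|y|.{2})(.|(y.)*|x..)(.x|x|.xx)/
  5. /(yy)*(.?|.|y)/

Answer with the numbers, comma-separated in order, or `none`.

1 → no match — must start with `x`
2 → no match
3 → match
4 → no match
5 → match

3, 5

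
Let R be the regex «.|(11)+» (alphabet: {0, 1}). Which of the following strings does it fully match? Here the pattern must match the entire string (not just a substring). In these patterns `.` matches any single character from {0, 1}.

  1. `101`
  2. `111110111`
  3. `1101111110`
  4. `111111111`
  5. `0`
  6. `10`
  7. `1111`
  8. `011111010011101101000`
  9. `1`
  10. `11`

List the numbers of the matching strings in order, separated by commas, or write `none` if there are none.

1 → no match
2 → no match
3 → no match
4 → no match
5 → match
6 → no match
7 → match
8 → no match
9 → match
10 → match

5, 7, 9, 10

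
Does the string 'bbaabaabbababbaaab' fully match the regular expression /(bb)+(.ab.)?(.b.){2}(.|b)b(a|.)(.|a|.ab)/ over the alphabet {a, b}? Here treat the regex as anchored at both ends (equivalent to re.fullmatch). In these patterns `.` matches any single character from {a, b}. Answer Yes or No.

Yes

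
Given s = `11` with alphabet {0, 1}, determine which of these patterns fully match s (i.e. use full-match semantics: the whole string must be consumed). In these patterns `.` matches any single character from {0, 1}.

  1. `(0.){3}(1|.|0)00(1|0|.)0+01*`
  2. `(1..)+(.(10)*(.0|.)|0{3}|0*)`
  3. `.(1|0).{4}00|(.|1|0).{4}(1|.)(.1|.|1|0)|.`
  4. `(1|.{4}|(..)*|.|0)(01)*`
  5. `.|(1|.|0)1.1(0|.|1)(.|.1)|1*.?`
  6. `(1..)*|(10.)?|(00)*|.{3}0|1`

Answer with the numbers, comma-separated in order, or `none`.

1 → no match — must start with `0`
2 → no match
3 → no match
4 → match
5 → match
6 → no match

4, 5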